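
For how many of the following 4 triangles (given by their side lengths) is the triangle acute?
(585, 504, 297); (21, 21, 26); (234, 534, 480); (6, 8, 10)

1

(585,504,297): 297²+504² = 342225 = 585² → right
(21,21,26): 21²+21² = 882 > 676 = 26² → acute
(234,534,480): 234²+480² = 285156 = 534² → right
(6,8,10): 6²+8² = 100 = 10² → right
1 of the 4 is acute.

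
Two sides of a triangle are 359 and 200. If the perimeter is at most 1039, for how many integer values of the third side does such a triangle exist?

321

Triangle inequality: 159 < x < 559. Perimeter ≤ 1039 gives x ≤ 1039 − 359 − 200 = 480.
So 159 < x ≤ 480; integers 160 through 480: 321 values.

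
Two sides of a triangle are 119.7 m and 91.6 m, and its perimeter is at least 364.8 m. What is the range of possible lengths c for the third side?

153.5 ≤ c < 211.3 m

Triangle inequality alone gives 28.1 < c < 211.3.
The perimeter condition gives c ≥ 364.8 − 119.7 − 91.6 = 153.5.
Intersecting the two: 153.5 ≤ c < 211.3.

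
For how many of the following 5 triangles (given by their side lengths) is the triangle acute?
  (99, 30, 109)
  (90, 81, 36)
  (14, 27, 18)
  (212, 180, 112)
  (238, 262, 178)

(99,30,109): 30²+99² = 10701 < 11881 = 109² → obtuse
(90,81,36): 36²+81² = 7857 < 8100 = 90² → obtuse
(14,27,18): 14²+18² = 520 < 729 = 27² → obtuse
(212,180,112): 112²+180² = 44944 = 212² → right
(238,262,178): 178²+238² = 88328 > 68644 = 262² → acute
1 of the 5 is acute.

1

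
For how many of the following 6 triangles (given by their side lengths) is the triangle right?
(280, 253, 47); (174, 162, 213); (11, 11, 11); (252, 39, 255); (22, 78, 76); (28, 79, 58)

1

(280,253,47): 47²+253² = 66218 < 78400 = 280² → obtuse
(174,162,213): 162²+174² = 56520 > 45369 = 213² → acute
(11,11,11): 11²+11² = 242 > 121 = 11² → acute
(252,39,255): 39²+252² = 65025 = 255² → right
(22,78,76): 22²+76² = 6260 > 6084 = 78² → acute
(28,79,58): 28²+58² = 4148 < 6241 = 79² → obtuse
1 of the 6 is right.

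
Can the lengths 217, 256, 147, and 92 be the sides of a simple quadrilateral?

A quadrilateral exists iff every side is shorter than the sum of the others — equivalently, the longest side is less than the sum of the rest.
Longest side 256 < 456 (sum of the remaining 3), so yes.

Yes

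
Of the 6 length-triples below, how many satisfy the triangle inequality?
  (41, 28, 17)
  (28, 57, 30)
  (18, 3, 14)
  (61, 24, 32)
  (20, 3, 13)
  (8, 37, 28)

2

(17,28,41): 17+28 > 41 → valid
(28,30,57): 28+30 > 57 → valid
(3,14,18): 3+14 ≤ 18 → not valid
(24,32,61): 24+32 ≤ 61 → not valid
(3,13,20): 3+13 ≤ 20 → not valid
(8,28,37): 8+28 ≤ 37 → not valid
2 of the 6 triples form a triangle.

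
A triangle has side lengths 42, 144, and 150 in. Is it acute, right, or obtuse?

Compare the square of the longest side to the sum of squares of the other two: 42² + 144² = 22500 = 150².

right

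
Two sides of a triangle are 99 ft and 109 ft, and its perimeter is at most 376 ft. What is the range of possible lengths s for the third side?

10 < s ≤ 168

Triangle inequality alone gives 10 < s < 208.
The perimeter condition gives s ≤ 376 − 99 − 109 = 168.
Intersecting the two: 10 < s ≤ 168.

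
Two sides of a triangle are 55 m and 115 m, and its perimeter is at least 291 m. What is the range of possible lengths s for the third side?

Triangle inequality alone gives 60 < s < 170.
The perimeter condition gives s ≥ 291 − 55 − 115 = 121.
Intersecting the two: 121 ≤ s < 170.

121 ≤ s < 170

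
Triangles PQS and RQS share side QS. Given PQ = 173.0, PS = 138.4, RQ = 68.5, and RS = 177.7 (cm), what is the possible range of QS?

109.2 < QS < 246.2

From triangle PQS: |173.0 − 138.4| < QS < 173.0 + 138.4, i.e. 34.6 < QS < 311.4.
From triangle RQS: 109.2 < QS < 246.2.
Both must hold, so QS lies in the intersection.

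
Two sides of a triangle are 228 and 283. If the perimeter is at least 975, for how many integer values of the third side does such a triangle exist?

47

Triangle inequality: 55 < x < 511. Perimeter ≥ 975 gives x ≥ 975 − 228 − 283 = 464.
So 464 ≤ x < 511; integers 464 through 510: 47 values.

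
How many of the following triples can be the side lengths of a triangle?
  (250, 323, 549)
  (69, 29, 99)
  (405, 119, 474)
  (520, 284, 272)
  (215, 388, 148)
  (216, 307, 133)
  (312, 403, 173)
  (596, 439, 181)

6

(250,323,549): 250+323 > 549 → valid
(29,69,99): 29+69 ≤ 99 → not valid
(119,405,474): 119+405 > 474 → valid
(272,284,520): 272+284 > 520 → valid
(148,215,388): 148+215 ≤ 388 → not valid
(133,216,307): 133+216 > 307 → valid
(173,312,403): 173+312 > 403 → valid
(181,439,596): 181+439 > 596 → valid
6 of the 8 triples form a triangle.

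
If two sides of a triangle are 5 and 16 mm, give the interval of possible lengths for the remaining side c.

By the triangle inequality, c must be less than 5 + 16 = 21 and greater than |5 − 16| = 11.

11 < c < 21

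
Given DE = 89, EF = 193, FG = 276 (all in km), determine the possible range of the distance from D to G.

The maximum is all hops collinear in one direction: 89 + 193 + 276 = 558.
The longest hop is 276; the others sum to 282. Since 276 ≤ 282, the path can fold back on itself completely, so the minimum distance is 0.

0 ≤ DG ≤ 558 km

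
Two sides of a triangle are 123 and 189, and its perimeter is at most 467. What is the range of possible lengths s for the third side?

66 < s ≤ 155

Triangle inequality alone gives 66 < s < 312.
The perimeter condition gives s ≤ 467 − 123 − 189 = 155.
Intersecting the two: 66 < s ≤ 155.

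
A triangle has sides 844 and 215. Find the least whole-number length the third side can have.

The third side must be strictly greater than |844 − 215| = 629.
The smallest integer above 629 is 630.

630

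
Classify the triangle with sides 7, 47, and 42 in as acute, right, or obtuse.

Compare the square of the longest side to the sum of squares of the other two: 7² + 42² = 1813 < 2209 = 47².

obtuse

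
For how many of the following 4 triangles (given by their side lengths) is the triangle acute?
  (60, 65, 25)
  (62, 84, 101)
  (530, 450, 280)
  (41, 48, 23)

(60,65,25): 25²+60² = 4225 = 65² → right
(62,84,101): 62²+84² = 10900 > 10201 = 101² → acute
(530,450,280): 280²+450² = 280900 = 530² → right
(41,48,23): 23²+41² = 2210 < 2304 = 48² → obtuse
1 of the 4 is acute.

1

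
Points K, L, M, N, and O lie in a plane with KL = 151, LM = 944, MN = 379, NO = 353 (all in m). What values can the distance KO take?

61 ≤ KO ≤ 1827 m

The maximum is all hops collinear in one direction: 151 + 944 + 379 + 353 = 1827.
The longest hop is 944; the others sum to 883. Folding the others back against it leaves at least 944 − 883 = 61.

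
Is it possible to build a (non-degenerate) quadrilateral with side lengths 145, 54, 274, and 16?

For a quadrilateral, each side must be shorter than the sum of the others.
Here the longest side is 274, but the remaining 3 sides sum to only 215.

No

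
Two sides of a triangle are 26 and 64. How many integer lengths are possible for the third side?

The third side lies in the open interval (38, 90).
Integers from 39 to 89 inclusive: 89 − 39 + 1 = 51.

51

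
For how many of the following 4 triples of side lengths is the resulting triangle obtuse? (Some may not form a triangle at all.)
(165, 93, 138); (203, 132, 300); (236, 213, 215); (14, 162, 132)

1

(165,93,138): 93²+138² = 27693 > 27225 = 165² → acute
(203,132,300): 132²+203² = 58633 < 90000 = 300² → obtuse
(236,213,215): 213²+215² = 91594 > 55696 = 236² → acute
(14,162,132): 14+132 ≤ 162, not a triangle
1 of the 4 is obtuse.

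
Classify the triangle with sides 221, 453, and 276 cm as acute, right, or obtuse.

obtuse

Compare the square of the longest side to the sum of squares of the other two: 221² + 276² = 125017 < 205209 = 453².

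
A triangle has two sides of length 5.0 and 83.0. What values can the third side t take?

By the triangle inequality, t must be less than 5.0 + 83.0 = 88.0 and greater than |5.0 − 83.0| = 78.0.

78.0 < t < 88.0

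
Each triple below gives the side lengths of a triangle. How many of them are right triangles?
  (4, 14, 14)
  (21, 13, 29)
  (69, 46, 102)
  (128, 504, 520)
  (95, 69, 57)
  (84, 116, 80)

2

(4,14,14): 4²+14² = 212 > 196 = 14² → acute
(21,13,29): 13²+21² = 610 < 841 = 29² → obtuse
(69,46,102): 46²+69² = 6877 < 10404 = 102² → obtuse
(128,504,520): 128²+504² = 270400 = 520² → right
(95,69,57): 57²+69² = 8010 < 9025 = 95² → obtuse
(84,116,80): 80²+84² = 13456 = 116² → right
2 of the 6 are right.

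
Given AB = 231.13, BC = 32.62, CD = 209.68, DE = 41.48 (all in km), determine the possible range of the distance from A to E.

0 ≤ AE ≤ 514.91 km

The maximum is all hops collinear in one direction: 231.13 + 32.62 + 209.68 + 41.48 = 514.91.
The longest hop is 231.13; the others sum to 283.78. Since 231.13 ≤ 283.78, the path can fold back on itself completely, so the minimum distance is 0.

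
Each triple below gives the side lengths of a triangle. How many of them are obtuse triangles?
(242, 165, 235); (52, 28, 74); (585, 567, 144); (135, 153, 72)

(242,165,235): 165²+235² = 82450 > 58564 = 242² → acute
(52,28,74): 28²+52² = 3488 < 5476 = 74² → obtuse
(585,567,144): 144²+567² = 342225 = 585² → right
(135,153,72): 72²+135² = 23409 = 153² → right
1 of the 4 is obtuse.

1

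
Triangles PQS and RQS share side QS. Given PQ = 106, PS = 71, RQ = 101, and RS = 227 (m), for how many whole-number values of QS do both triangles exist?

From triangle PQS: 35 < QS < 177.
From triangle RQS: 126 < QS < 328.
Intersection: 126 < QS < 177, so integers 127 through 176: 50 values.

50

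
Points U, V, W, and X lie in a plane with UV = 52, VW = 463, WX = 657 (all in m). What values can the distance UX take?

The maximum is all hops collinear in one direction: 52 + 463 + 657 = 1172.
The longest hop is 657; the others sum to 515. Folding the others back against it leaves at least 657 − 515 = 142.

142 ≤ UX ≤ 1172 m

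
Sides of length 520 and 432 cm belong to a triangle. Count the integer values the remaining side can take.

863

The third side lies in the open interval (88, 952).
Integers from 89 to 951 inclusive: 951 − 89 + 1 = 863.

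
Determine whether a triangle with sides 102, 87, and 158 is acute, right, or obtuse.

Compare the square of the longest side to the sum of squares of the other two: 87² + 102² = 17973 < 24964 = 158².

obtuse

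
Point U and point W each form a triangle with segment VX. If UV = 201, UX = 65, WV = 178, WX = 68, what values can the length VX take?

From triangle UVX: |201 − 65| < VX < 201 + 65, i.e. 136 < VX < 266.
From triangle WVX: 110 < VX < 246.
Both must hold, so VX lies in the intersection.

136 < VX < 246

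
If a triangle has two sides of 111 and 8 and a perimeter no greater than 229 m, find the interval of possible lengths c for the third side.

Triangle inequality alone gives 103 < c < 119.
The perimeter condition gives c ≤ 229 − 111 − 8 = 110.
Intersecting the two: 103 < c ≤ 110.

103 < c ≤ 110 m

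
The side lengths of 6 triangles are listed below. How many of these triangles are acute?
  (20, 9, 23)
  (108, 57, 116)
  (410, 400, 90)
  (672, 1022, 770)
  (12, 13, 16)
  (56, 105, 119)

(20,9,23): 9²+20² = 481 < 529 = 23² → obtuse
(108,57,116): 57²+108² = 14913 > 13456 = 116² → acute
(410,400,90): 90²+400² = 168100 = 410² → right
(672,1022,770): 672²+770² = 1044484 = 1022² → right
(12,13,16): 12²+13² = 313 > 256 = 16² → acute
(56,105,119): 56²+105² = 14161 = 119² → right
2 of the 6 are acute.

2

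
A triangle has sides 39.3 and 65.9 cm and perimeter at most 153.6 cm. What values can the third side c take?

26.6 < c ≤ 48.4 cm

Triangle inequality alone gives 26.6 < c < 105.2.
The perimeter condition gives c ≤ 153.6 − 39.3 − 65.9 = 48.4.
Intersecting the two: 26.6 < c ≤ 48.4.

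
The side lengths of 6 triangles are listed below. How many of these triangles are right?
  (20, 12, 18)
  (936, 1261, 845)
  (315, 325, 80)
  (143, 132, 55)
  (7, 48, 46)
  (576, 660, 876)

4

(20,12,18): 12²+18² = 468 > 400 = 20² → acute
(936,1261,845): 845²+936² = 1590121 = 1261² → right
(315,325,80): 80²+315² = 105625 = 325² → right
(143,132,55): 55²+132² = 20449 = 143² → right
(7,48,46): 7²+46² = 2165 < 2304 = 48² → obtuse
(576,660,876): 576²+660² = 767376 = 876² → right
4 of the 6 are right.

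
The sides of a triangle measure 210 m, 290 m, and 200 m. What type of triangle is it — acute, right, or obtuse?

right

Compare the square of the longest side to the sum of squares of the other two: 200² + 210² = 84100 = 290².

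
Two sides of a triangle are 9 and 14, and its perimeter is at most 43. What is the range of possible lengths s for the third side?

5 < s ≤ 20

Triangle inequality alone gives 5 < s < 23.
The perimeter condition gives s ≤ 43 − 9 − 14 = 20.
Intersecting the two: 5 < s ≤ 20.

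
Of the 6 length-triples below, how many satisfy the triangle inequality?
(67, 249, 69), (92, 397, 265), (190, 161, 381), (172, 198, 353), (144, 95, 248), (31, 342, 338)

2

(67,69,249): 67+69 ≤ 249 → not valid
(92,265,397): 92+265 ≤ 397 → not valid
(161,190,381): 161+190 ≤ 381 → not valid
(172,198,353): 172+198 > 353 → valid
(95,144,248): 95+144 ≤ 248 → not valid
(31,338,342): 31+338 > 342 → valid
2 of the 6 triples form a triangle.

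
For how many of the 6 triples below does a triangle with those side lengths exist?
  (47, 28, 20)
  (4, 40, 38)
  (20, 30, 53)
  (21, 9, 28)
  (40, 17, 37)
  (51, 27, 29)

5

(20,28,47): 20+28 > 47 → valid
(4,38,40): 4+38 > 40 → valid
(20,30,53): 20+30 ≤ 53 → not valid
(9,21,28): 9+21 > 28 → valid
(17,37,40): 17+37 > 40 → valid
(27,29,51): 27+29 > 51 → valid
5 of the 6 triples form a triangle.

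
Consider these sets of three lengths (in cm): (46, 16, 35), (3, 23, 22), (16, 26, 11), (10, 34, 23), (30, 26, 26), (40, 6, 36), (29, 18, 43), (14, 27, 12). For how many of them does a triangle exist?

6

(16,35,46): 16+35 > 46 → valid
(3,22,23): 3+22 > 23 → valid
(11,16,26): 11+16 > 26 → valid
(10,23,34): 10+23 ≤ 34 → not valid
(26,26,30): 26+26 > 30 → valid
(6,36,40): 6+36 > 40 → valid
(18,29,43): 18+29 > 43 → valid
(12,14,27): 12+14 ≤ 27 → not valid
6 of the 8 triples form a triangle.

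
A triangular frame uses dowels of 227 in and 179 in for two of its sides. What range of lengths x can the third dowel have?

By the triangle inequality, x must be less than 227 + 179 = 406 and greater than |227 − 179| = 48.

48 < x < 406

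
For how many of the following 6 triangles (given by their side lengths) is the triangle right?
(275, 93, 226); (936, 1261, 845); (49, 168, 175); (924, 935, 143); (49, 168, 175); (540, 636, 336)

5

(275,93,226): 93²+226² = 59725 < 75625 = 275² → obtuse
(936,1261,845): 845²+936² = 1590121 = 1261² → right
(49,168,175): 49²+168² = 30625 = 175² → right
(924,935,143): 143²+924² = 874225 = 935² → right
(49,168,175): 49²+168² = 30625 = 175² → right
(540,636,336): 336²+540² = 404496 = 636² → right
5 of the 6 are right.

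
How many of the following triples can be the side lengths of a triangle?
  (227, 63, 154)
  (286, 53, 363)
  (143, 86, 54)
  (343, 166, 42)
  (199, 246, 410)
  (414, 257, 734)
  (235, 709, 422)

1

(63,154,227): 63+154 ≤ 227 → not valid
(53,286,363): 53+286 ≤ 363 → not valid
(54,86,143): 54+86 ≤ 143 → not valid
(42,166,343): 42+166 ≤ 343 → not valid
(199,246,410): 199+246 > 410 → valid
(257,414,734): 257+414 ≤ 734 → not valid
(235,422,709): 235+422 ≤ 709 → not valid
1 of the 7 triples forms a triangle.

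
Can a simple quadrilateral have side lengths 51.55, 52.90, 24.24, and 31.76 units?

Yes

A quadrilateral exists iff every side is shorter than the sum of the others — equivalently, the longest side is less than the sum of the rest.
Longest side 52.90 < 107.55 (sum of the remaining 3), so yes.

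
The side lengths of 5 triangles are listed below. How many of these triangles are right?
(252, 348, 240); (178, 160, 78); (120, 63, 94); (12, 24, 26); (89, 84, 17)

2

(252,348,240): 240²+252² = 121104 = 348² → right
(178,160,78): 78²+160² = 31684 = 178² → right
(120,63,94): 63²+94² = 12805 < 14400 = 120² → obtuse
(12,24,26): 12²+24² = 720 > 676 = 26² → acute
(89,84,17): 17²+84² = 7345 < 7921 = 89² → obtuse
2 of the 5 are right.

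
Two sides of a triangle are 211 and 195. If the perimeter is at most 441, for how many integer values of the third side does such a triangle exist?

Triangle inequality: 16 < x < 406. Perimeter ≤ 441 gives x ≤ 441 − 211 − 195 = 35.
So 16 < x ≤ 35; integers 17 through 35: 19 values.

19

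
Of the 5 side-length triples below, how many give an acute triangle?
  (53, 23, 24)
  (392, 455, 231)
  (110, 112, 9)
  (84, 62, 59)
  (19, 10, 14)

(53,23,24): 23+24 ≤ 53, not a triangle
(392,455,231): 231²+392² = 207025 = 455² → right
(110,112,9): 9²+110² = 12181 < 12544 = 112² → obtuse
(84,62,59): 59²+62² = 7325 > 7056 = 84² → acute
(19,10,14): 10²+14² = 296 < 361 = 19² → obtuse
1 of the 5 is acute.

1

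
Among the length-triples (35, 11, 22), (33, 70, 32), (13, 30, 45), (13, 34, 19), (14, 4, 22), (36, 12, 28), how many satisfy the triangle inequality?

1

(11,22,35): 11+22 ≤ 35 → not valid
(32,33,70): 32+33 ≤ 70 → not valid
(13,30,45): 13+30 ≤ 45 → not valid
(13,19,34): 13+19 ≤ 34 → not valid
(4,14,22): 4+14 ≤ 22 → not valid
(12,28,36): 12+28 > 36 → valid
1 of the 6 triples forms a triangle.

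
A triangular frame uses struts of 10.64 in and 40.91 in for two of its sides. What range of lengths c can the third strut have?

By the triangle inequality, c must be less than 10.64 + 40.91 = 51.55 and greater than |10.64 − 40.91| = 30.27.

30.27 < c < 51.55 (in)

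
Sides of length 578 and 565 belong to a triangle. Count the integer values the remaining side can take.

1129

The third side lies in the open interval (13, 1143).
Integers from 14 to 1142 inclusive: 1142 − 14 + 1 = 1129.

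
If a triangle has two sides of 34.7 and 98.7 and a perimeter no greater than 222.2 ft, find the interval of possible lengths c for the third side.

64.0 < c ≤ 88.8

Triangle inequality alone gives 64.0 < c < 133.4.
The perimeter condition gives c ≤ 222.2 − 34.7 − 98.7 = 88.8.
Intersecting the two: 64.0 < c ≤ 88.8.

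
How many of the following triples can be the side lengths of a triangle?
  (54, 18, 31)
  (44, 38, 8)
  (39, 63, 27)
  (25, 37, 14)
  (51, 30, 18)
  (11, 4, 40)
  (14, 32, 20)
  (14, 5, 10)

5

(18,31,54): 18+31 ≤ 54 → not valid
(8,38,44): 8+38 > 44 → valid
(27,39,63): 27+39 > 63 → valid
(14,25,37): 14+25 > 37 → valid
(18,30,51): 18+30 ≤ 51 → not valid
(4,11,40): 4+11 ≤ 40 → not valid
(14,20,32): 14+20 > 32 → valid
(5,10,14): 5+10 > 14 → valid
5 of the 8 triples form a triangle.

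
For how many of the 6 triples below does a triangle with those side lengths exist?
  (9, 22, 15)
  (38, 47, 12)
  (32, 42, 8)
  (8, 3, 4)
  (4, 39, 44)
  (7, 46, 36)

2

(9,15,22): 9+15 > 22 → valid
(12,38,47): 12+38 > 47 → valid
(8,32,42): 8+32 ≤ 42 → not valid
(3,4,8): 3+4 ≤ 8 → not valid
(4,39,44): 4+39 ≤ 44 → not valid
(7,36,46): 7+36 ≤ 46 → not valid
2 of the 6 triples form a triangle.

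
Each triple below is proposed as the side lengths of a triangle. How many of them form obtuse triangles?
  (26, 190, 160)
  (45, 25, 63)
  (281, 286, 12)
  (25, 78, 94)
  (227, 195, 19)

(26,190,160): 26+160 ≤ 190, not a triangle
(45,25,63): 25²+45² = 2650 < 3969 = 63² → obtuse
(281,286,12): 12²+281² = 79105 < 81796 = 286² → obtuse
(25,78,94): 25²+78² = 6709 < 8836 = 94² → obtuse
(227,195,19): 19+195 ≤ 227, not a triangle
3 of the 5 are obtuse.

3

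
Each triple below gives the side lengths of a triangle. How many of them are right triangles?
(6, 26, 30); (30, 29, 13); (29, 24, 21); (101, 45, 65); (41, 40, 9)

1

(6,26,30): 6²+26² = 712 < 900 = 30² → obtuse
(30,29,13): 13²+29² = 1010 > 900 = 30² → acute
(29,24,21): 21²+24² = 1017 > 841 = 29² → acute
(101,45,65): 45²+65² = 6250 < 10201 = 101² → obtuse
(41,40,9): 9²+40² = 1681 = 41² → right
1 of the 5 is right.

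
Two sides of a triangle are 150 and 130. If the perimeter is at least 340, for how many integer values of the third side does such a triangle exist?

Triangle inequality: 20 < x < 280. Perimeter ≥ 340 gives x ≥ 340 − 150 − 130 = 60.
So 60 ≤ x < 280; integers 60 through 279: 220 values.

220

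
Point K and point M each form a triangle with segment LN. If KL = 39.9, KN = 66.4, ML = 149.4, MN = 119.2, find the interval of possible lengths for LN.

From triangle KLN: |39.9 − 66.4| < LN < 39.9 + 66.4, i.e. 26.5 < LN < 106.3.
From triangle MLN: 30.2 < LN < 268.6.
Both must hold, so LN lies in the intersection.

30.2 < LN < 106.3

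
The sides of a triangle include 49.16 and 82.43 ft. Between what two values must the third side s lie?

By the triangle inequality, s must be less than 49.16 + 82.43 = 131.59 and greater than |49.16 − 82.43| = 33.27.

33.27 < s < 131.59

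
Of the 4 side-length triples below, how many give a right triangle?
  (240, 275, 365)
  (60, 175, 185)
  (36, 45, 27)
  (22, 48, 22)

3

(240,275,365): 240²+275² = 133225 = 365² → right
(60,175,185): 60²+175² = 34225 = 185² → right
(36,45,27): 27²+36² = 2025 = 45² → right
(22,48,22): 22+22 ≤ 48, not a triangle
3 of the 4 are right.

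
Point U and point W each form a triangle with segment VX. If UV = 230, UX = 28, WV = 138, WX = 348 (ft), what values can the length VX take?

From triangle UVX: |230 − 28| < VX < 230 + 28, i.e. 202 < VX < 258.
From triangle WVX: 210 < VX < 486.
Both must hold, so VX lies in the intersection.

210 < VX < 258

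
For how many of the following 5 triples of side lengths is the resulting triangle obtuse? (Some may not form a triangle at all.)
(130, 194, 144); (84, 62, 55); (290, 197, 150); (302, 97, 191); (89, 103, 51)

(130,194,144): 130²+144² = 37636 = 194² → right
(84,62,55): 55²+62² = 6869 < 7056 = 84² → obtuse
(290,197,150): 150²+197² = 61309 < 84100 = 290² → obtuse
(302,97,191): 97+191 ≤ 302, not a triangle
(89,103,51): 51²+89² = 10522 < 10609 = 103² → obtuse
3 of the 5 are obtuse.

3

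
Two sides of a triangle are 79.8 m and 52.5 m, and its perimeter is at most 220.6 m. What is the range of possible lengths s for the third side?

Triangle inequality alone gives 27.3 < s < 132.3.
The perimeter condition gives s ≤ 220.6 − 79.8 − 52.5 = 88.3.
Intersecting the two: 27.3 < s ≤ 88.3.

27.3 < s ≤ 88.3 m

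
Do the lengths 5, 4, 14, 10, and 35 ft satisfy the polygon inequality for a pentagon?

For a pentagon, each side must be shorter than the sum of the others.
Here the longest side is 35, but the remaining 4 sides sum to only 33.

No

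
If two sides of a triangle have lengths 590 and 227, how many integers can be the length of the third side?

453

The third side lies in the open interval (363, 817).
Integers from 364 to 816 inclusive: 816 − 364 + 1 = 453.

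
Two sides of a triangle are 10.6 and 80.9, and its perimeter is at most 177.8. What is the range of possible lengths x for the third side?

Triangle inequality alone gives 70.3 < x < 91.5.
The perimeter condition gives x ≤ 177.8 − 10.6 − 80.9 = 86.3.
Intersecting the two: 70.3 < x ≤ 86.3.

70.3 < x ≤ 86.3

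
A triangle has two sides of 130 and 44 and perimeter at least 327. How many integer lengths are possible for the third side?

21

Triangle inequality: 86 < x < 174. Perimeter ≥ 327 gives x ≥ 327 − 130 − 44 = 153.
So 153 ≤ x < 174; integers 153 through 173: 21 values.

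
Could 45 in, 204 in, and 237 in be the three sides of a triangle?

Yes

The longest side is 237, and the other two sum to 249.
Since 249 > 237, the triangle inequality holds.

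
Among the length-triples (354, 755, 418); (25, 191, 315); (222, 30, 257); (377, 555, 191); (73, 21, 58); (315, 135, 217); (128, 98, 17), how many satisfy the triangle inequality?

(354,418,755): 354+418 > 755 → valid
(25,191,315): 25+191 ≤ 315 → not valid
(30,222,257): 30+222 ≤ 257 → not valid
(191,377,555): 191+377 > 555 → valid
(21,58,73): 21+58 > 73 → valid
(135,217,315): 135+217 > 315 → valid
(17,98,128): 17+98 ≤ 128 → not valid
4 of the 7 triples form a triangle.

4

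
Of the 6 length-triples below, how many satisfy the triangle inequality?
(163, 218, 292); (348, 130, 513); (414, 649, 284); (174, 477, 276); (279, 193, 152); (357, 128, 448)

4

(163,218,292): 163+218 > 292 → valid
(130,348,513): 130+348 ≤ 513 → not valid
(284,414,649): 284+414 > 649 → valid
(174,276,477): 174+276 ≤ 477 → not valid
(152,193,279): 152+193 > 279 → valid
(128,357,448): 128+357 > 448 → valid
4 of the 6 triples form a triangle.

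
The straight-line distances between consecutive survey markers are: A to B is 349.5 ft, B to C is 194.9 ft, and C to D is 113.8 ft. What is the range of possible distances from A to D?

The maximum is all hops collinear in one direction: 349.5 + 194.9 + 113.8 = 658.2.
The longest hop is 349.5; the others sum to 308.7. Folding the others back against it leaves at least 349.5 − 308.7 = 40.8.

40.8 ≤ AD ≤ 658.2 ft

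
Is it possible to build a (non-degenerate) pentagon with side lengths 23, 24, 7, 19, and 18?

A pentagon exists iff every side is shorter than the sum of the others — equivalently, the longest side is less than the sum of the rest.
Longest side 24 < 67 (sum of the remaining 4), so yes.

Yes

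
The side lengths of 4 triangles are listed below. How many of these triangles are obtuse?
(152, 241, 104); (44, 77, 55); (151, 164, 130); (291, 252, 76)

3

(152,241,104): 104²+152² = 33920 < 58081 = 241² → obtuse
(44,77,55): 44²+55² = 4961 < 5929 = 77² → obtuse
(151,164,130): 130²+151² = 39701 > 26896 = 164² → acute
(291,252,76): 76²+252² = 69280 < 84681 = 291² → obtuse
3 of the 4 are obtuse.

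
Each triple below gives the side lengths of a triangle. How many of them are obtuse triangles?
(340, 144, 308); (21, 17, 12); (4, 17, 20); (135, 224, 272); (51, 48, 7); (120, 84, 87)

(340,144,308): 144²+308² = 115600 = 340² → right
(21,17,12): 12²+17² = 433 < 441 = 21² → obtuse
(4,17,20): 4²+17² = 305 < 400 = 20² → obtuse
(135,224,272): 135²+224² = 68401 < 73984 = 272² → obtuse
(51,48,7): 7²+48² = 2353 < 2601 = 51² → obtuse
(120,84,87): 84²+87² = 14625 > 14400 = 120² → acute
4 of the 6 are obtuse.

4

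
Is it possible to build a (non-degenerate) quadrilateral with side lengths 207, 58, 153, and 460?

No

For a quadrilateral, each side must be shorter than the sum of the others.
Here the longest side is 460, but the remaining 3 sides sum to only 418.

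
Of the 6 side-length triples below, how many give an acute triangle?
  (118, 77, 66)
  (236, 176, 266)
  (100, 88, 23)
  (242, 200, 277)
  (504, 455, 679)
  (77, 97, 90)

(118,77,66): 66²+77² = 10285 < 13924 = 118² → obtuse
(236,176,266): 176²+236² = 86672 > 70756 = 266² → acute
(100,88,23): 23²+88² = 8273 < 10000 = 100² → obtuse
(242,200,277): 200²+242² = 98564 > 76729 = 277² → acute
(504,455,679): 455²+504² = 461041 = 679² → right
(77,97,90): 77²+90² = 14029 > 9409 = 97² → acute
3 of the 6 are acute.

3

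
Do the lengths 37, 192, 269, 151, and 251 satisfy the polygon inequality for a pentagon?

A pentagon exists iff every side is shorter than the sum of the others — equivalently, the longest side is less than the sum of the rest.
Longest side 269 < 631 (sum of the remaining 4), so yes.

Yes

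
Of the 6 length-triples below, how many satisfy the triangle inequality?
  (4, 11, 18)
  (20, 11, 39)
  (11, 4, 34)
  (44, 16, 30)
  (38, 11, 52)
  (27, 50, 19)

(4,11,18): 4+11 ≤ 18 → not valid
(11,20,39): 11+20 ≤ 39 → not valid
(4,11,34): 4+11 ≤ 34 → not valid
(16,30,44): 16+30 > 44 → valid
(11,38,52): 11+38 ≤ 52 → not valid
(19,27,50): 19+27 ≤ 50 → not valid
1 of the 6 triples forms a triangle.

1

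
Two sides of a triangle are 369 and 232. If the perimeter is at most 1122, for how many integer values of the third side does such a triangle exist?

384

Triangle inequality: 137 < x < 601. Perimeter ≤ 1122 gives x ≤ 1122 − 369 − 232 = 521.
So 137 < x ≤ 521; integers 138 through 521: 384 values.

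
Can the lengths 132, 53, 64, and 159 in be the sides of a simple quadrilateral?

Yes

A quadrilateral exists iff every side is shorter than the sum of the others — equivalently, the longest side is less than the sum of the rest.
Longest side 159 < 249 (sum of the remaining 3), so yes.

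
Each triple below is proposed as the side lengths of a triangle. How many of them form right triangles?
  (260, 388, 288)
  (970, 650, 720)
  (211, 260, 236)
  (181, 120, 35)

2

(260,388,288): 260²+288² = 150544 = 388² → right
(970,650,720): 650²+720² = 940900 = 970² → right
(211,260,236): 211²+236² = 100217 > 67600 = 260² → acute
(181,120,35): 35+120 ≤ 181, not a triangle
2 of the 4 are right.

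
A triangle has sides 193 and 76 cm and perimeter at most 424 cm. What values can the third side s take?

117 < s ≤ 155 cm

Triangle inequality alone gives 117 < s < 269.
The perimeter condition gives s ≤ 424 − 193 − 76 = 155.
Intersecting the two: 117 < s ≤ 155.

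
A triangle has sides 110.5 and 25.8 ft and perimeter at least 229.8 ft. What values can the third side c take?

Triangle inequality alone gives 84.7 < c < 136.3.
The perimeter condition gives c ≥ 229.8 − 110.5 − 25.8 = 93.5.
Intersecting the two: 93.5 ≤ c < 136.3.

93.5 ≤ c < 136.3 ft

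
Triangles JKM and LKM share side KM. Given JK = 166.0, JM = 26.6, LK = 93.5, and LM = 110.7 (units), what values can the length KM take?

From triangle JKM: |166.0 − 26.6| < KM < 166.0 + 26.6, i.e. 139.4 < KM < 192.6.
From triangle LKM: 17.2 < KM < 204.2.
Both must hold, so KM lies in the intersection.

139.4 < KM < 192.6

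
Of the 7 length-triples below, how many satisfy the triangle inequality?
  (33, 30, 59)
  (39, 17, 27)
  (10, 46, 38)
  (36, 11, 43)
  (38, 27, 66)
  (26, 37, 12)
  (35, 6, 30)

6

(30,33,59): 30+33 > 59 → valid
(17,27,39): 17+27 > 39 → valid
(10,38,46): 10+38 > 46 → valid
(11,36,43): 11+36 > 43 → valid
(27,38,66): 27+38 ≤ 66 → not valid
(12,26,37): 12+26 > 37 → valid
(6,30,35): 6+30 > 35 → valid
6 of the 7 triples form a triangle.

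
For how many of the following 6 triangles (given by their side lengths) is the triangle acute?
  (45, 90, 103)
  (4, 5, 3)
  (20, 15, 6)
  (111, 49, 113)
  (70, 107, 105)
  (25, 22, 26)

(45,90,103): 45²+90² = 10125 < 10609 = 103² → obtuse
(4,5,3): 3²+4² = 25 = 5² → right
(20,15,6): 6²+15² = 261 < 400 = 20² → obtuse
(111,49,113): 49²+111² = 14722 > 12769 = 113² → acute
(70,107,105): 70²+105² = 15925 > 11449 = 107² → acute
(25,22,26): 22²+25² = 1109 > 676 = 26² → acute
3 of the 6 are acute.

3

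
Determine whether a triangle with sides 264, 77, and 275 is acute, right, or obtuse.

right

Compare the square of the longest side to the sum of squares of the other two: 77² + 264² = 75625 = 275².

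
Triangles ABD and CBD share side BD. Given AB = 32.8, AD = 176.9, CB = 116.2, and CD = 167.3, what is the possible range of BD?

From triangle ABD: |32.8 − 176.9| < BD < 32.8 + 176.9, i.e. 144.1 < BD < 209.7.
From triangle CBD: 51.1 < BD < 283.5.
Both must hold, so BD lies in the intersection.

144.1 < BD < 209.7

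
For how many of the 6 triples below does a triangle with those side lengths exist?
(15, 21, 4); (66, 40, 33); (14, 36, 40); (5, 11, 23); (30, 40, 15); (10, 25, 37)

(4,15,21): 4+15 ≤ 21 → not valid
(33,40,66): 33+40 > 66 → valid
(14,36,40): 14+36 > 40 → valid
(5,11,23): 5+11 ≤ 23 → not valid
(15,30,40): 15+30 > 40 → valid
(10,25,37): 10+25 ≤ 37 → not valid
3 of the 6 triples form a triangle.

3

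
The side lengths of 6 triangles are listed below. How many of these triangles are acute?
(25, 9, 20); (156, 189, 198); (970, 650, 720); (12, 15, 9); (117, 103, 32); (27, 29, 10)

(25,9,20): 9²+20² = 481 < 625 = 25² → obtuse
(156,189,198): 156²+189² = 60057 > 39204 = 198² → acute
(970,650,720): 650²+720² = 940900 = 970² → right
(12,15,9): 9²+12² = 225 = 15² → right
(117,103,32): 32²+103² = 11633 < 13689 = 117² → obtuse
(27,29,10): 10²+27² = 829 < 841 = 29² → obtuse
1 of the 6 is acute.

1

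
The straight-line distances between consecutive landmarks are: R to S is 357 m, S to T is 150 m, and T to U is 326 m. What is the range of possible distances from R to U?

The maximum is all hops collinear in one direction: 357 + 150 + 326 = 833.
The longest hop is 357; the others sum to 476. Since 357 ≤ 476, the path can fold back on itself completely, so the minimum distance is 0.

0 ≤ RU ≤ 833 m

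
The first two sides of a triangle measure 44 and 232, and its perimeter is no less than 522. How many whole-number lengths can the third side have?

Triangle inequality: 188 < x < 276. Perimeter ≥ 522 gives x ≥ 522 − 44 − 232 = 246.
So 246 ≤ x < 276; integers 246 through 275: 30 values.

30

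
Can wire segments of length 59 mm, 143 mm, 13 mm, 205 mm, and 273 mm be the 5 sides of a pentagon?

A pentagon exists iff every side is shorter than the sum of the others — equivalently, the longest side is less than the sum of the rest.
Longest side 273 < 420 (sum of the remaining 4), so yes.

Yes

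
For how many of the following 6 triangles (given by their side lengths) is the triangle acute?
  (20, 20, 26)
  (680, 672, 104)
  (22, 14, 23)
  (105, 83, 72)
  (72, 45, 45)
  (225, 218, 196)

4

(20,20,26): 20²+20² = 800 > 676 = 26² → acute
(680,672,104): 104²+672² = 462400 = 680² → right
(22,14,23): 14²+22² = 680 > 529 = 23² → acute
(105,83,72): 72²+83² = 12073 > 11025 = 105² → acute
(72,45,45): 45²+45² = 4050 < 5184 = 72² → obtuse
(225,218,196): 196²+218² = 85940 > 50625 = 225² → acute
4 of the 6 are acute.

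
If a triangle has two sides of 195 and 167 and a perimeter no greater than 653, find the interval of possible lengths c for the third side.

28 < c ≤ 291

Triangle inequality alone gives 28 < c < 362.
The perimeter condition gives c ≤ 653 − 195 − 167 = 291.
Intersecting the two: 28 < c ≤ 291.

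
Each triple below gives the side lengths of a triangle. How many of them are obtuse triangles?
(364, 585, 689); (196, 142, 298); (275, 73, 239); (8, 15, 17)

(364,585,689): 364²+585² = 474721 = 689² → right
(196,142,298): 142²+196² = 58580 < 88804 = 298² → obtuse
(275,73,239): 73²+239² = 62450 < 75625 = 275² → obtuse
(8,15,17): 8²+15² = 289 = 17² → right
2 of the 4 are obtuse.

2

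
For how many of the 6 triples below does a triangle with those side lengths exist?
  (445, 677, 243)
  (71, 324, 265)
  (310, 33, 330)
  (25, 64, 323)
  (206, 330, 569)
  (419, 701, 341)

4

(243,445,677): 243+445 > 677 → valid
(71,265,324): 71+265 > 324 → valid
(33,310,330): 33+310 > 330 → valid
(25,64,323): 25+64 ≤ 323 → not valid
(206,330,569): 206+330 ≤ 569 → not valid
(341,419,701): 341+419 > 701 → valid
4 of the 6 triples form a triangle.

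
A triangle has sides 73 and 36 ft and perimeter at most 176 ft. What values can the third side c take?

37 < c ≤ 67

Triangle inequality alone gives 37 < c < 109.
The perimeter condition gives c ≤ 176 − 73 − 36 = 67.
Intersecting the two: 37 < c ≤ 67.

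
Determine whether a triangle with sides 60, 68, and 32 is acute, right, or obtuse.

Compare the square of the longest side to the sum of squares of the other two: 32² + 60² = 4624 = 68².

right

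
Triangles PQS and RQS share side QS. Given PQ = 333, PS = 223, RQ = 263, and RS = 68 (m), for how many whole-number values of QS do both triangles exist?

From triangle PQS: 110 < QS < 556.
From triangle RQS: 195 < QS < 331.
Intersection: 195 < QS < 331, so integers 196 through 330: 135 values.

135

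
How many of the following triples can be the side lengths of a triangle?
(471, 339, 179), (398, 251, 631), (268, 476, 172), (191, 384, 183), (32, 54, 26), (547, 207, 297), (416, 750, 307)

(179,339,471): 179+339 > 471 → valid
(251,398,631): 251+398 > 631 → valid
(172,268,476): 172+268 ≤ 476 → not valid
(183,191,384): 183+191 ≤ 384 → not valid
(26,32,54): 26+32 > 54 → valid
(207,297,547): 207+297 ≤ 547 → not valid
(307,416,750): 307+416 ≤ 750 → not valid
3 of the 7 triples form a triangle.

3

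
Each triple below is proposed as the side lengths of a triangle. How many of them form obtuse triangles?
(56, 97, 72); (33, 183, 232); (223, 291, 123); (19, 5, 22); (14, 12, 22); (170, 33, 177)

5

(56,97,72): 56²+72² = 8320 < 9409 = 97² → obtuse
(33,183,232): 33+183 ≤ 232, not a triangle
(223,291,123): 123²+223² = 64858 < 84681 = 291² → obtuse
(19,5,22): 5²+19² = 386 < 484 = 22² → obtuse
(14,12,22): 12²+14² = 340 < 484 = 22² → obtuse
(170,33,177): 33²+170² = 29989 < 31329 = 177² → obtuse
5 of the 6 are obtuse.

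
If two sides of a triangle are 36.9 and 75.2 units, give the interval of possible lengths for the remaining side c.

38.3 < c < 112.1 (units)

By the triangle inequality, c must be less than 36.9 + 75.2 = 112.1 and greater than |36.9 − 75.2| = 38.3.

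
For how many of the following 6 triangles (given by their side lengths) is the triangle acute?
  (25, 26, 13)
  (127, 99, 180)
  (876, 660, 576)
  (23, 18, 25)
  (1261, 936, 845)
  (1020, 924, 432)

2

(25,26,13): 13²+25² = 794 > 676 = 26² → acute
(127,99,180): 99²+127² = 25930 < 32400 = 180² → obtuse
(876,660,576): 576²+660² = 767376 = 876² → right
(23,18,25): 18²+23² = 853 > 625 = 25² → acute
(1261,936,845): 845²+936² = 1590121 = 1261² → right
(1020,924,432): 432²+924² = 1040400 = 1020² → right
2 of the 6 are acute.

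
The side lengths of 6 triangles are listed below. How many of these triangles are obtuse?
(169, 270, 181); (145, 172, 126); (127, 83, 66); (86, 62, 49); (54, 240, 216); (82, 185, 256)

(169,270,181): 169²+181² = 61322 < 72900 = 270² → obtuse
(145,172,126): 126²+145² = 36901 > 29584 = 172² → acute
(127,83,66): 66²+83² = 11245 < 16129 = 127² → obtuse
(86,62,49): 49²+62² = 6245 < 7396 = 86² → obtuse
(54,240,216): 54²+216² = 49572 < 57600 = 240² → obtuse
(82,185,256): 82²+185² = 40949 < 65536 = 256² → obtuse
5 of the 6 are obtuse.

5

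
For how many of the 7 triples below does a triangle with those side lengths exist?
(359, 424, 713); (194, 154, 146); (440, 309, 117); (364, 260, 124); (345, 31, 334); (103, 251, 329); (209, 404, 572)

(359,424,713): 359+424 > 713 → valid
(146,154,194): 146+154 > 194 → valid
(117,309,440): 117+309 ≤ 440 → not valid
(124,260,364): 124+260 > 364 → valid
(31,334,345): 31+334 > 345 → valid
(103,251,329): 103+251 > 329 → valid
(209,404,572): 209+404 > 572 → valid
6 of the 7 triples form a triangle.

6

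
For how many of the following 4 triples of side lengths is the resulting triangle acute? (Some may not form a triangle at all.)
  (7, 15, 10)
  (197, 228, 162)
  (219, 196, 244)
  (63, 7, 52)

2

(7,15,10): 7²+10² = 149 < 225 = 15² → obtuse
(197,228,162): 162²+197² = 65053 > 51984 = 228² → acute
(219,196,244): 196²+219² = 86377 > 59536 = 244² → acute
(63,7,52): 7+52 ≤ 63, not a triangle
2 of the 4 are acute.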